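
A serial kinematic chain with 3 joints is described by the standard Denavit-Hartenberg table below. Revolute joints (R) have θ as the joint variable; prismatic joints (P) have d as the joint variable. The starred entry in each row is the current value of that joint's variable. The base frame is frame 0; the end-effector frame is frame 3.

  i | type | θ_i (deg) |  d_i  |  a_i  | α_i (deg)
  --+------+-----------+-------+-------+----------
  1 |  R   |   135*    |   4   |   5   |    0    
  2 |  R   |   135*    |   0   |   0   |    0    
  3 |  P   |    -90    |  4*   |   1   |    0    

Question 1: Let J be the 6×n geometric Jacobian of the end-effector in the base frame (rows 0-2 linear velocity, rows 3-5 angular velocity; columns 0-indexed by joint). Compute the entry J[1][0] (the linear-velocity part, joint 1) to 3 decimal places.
axis z_0 = ẑ; lever o_n−o_0 = (-4.5355,3.5355,8.0000)
cross product → J_v[:, 0] = (-3.5355,-4.5355,0.0000)
J_ω[:, 0] = z_0
entry J[1][0] = -4.5355

-4.536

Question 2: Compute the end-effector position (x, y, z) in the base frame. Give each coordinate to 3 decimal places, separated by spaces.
-4.536 3.536 8.000

after link 1: o_1 = (-3.5355, 3.5355, 4.0000)
after link 2: o_2 = (-3.5355, 3.5355, 4.0000)
after link 3: o_3 = (-4.5355, 3.5355, 8.0000)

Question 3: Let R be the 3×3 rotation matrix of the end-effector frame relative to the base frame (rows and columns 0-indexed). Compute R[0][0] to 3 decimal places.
End-effector x-axis (col 0 of R) = (-1.0000,0.0000,0.0000)
R[0][0] = -1.0000

-1.000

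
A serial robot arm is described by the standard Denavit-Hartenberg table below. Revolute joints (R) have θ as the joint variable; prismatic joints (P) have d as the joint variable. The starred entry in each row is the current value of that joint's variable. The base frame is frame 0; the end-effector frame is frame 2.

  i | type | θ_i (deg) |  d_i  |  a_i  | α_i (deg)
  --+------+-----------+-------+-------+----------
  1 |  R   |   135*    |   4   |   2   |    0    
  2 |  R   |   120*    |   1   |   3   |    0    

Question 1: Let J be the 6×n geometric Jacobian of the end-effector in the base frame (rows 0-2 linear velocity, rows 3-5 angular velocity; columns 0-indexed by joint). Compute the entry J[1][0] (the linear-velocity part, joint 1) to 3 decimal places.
-2.191

axis z_0 = ẑ; lever o_n−o_0 = (-2.1907,-1.4836,5.0000)
cross product → J_v[:, 0] = (1.4836,-2.1907,0.0000)
J_ω[:, 0] = z_0
entry J[1][0] = -2.1907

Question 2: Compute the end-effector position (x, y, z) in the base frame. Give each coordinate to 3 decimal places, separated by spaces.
after link 1: o_1 = (-1.4142, 1.4142, 4.0000)
after link 2: o_2 = (-2.1907, -1.4836, 5.0000)

-2.191 -1.484 5.000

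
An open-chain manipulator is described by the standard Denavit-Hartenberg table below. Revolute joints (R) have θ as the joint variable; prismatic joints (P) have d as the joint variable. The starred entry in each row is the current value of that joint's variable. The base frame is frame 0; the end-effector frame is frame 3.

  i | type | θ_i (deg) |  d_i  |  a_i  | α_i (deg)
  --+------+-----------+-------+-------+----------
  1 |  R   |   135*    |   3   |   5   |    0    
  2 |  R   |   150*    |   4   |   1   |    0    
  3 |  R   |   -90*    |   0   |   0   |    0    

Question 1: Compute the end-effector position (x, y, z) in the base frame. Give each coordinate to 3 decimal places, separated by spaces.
after link 1: o_1 = (-3.5355, 3.5355, 3.0000)
after link 2: o_2 = (-3.2767, 2.5696, 7.0000)
after link 3: o_3 = (-3.2767, 2.5696, 7.0000)

-3.277 2.570 7.000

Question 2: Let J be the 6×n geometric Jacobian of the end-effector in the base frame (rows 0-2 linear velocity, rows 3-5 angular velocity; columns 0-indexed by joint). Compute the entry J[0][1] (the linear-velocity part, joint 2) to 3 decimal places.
0.966

axis z_1 = (0.0000,0.0000,1.0000); lever o_n−o_1 = (0.2588,-0.9659,4.0000)
cross product → J_v[:, 1] = (0.9659,0.2588,-0.0000)
J_ω[:, 1] = z_1
entry J[0][1] = 0.9659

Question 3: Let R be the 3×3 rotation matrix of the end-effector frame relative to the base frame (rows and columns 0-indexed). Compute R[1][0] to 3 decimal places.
-0.259

End-effector x-axis (col 0 of R) = (-0.9659,-0.2588,0.0000)
R[1][0] = -0.2588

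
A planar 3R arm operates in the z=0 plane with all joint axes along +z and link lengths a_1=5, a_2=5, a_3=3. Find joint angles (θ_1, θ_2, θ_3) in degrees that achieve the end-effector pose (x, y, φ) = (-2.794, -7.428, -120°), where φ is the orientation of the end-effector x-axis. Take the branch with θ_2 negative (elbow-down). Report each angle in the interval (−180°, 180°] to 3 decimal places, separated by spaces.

-45.000 -119.997 44.996

wrist centre = target − a_3·(cos φ, sin φ) = (-1.2940, -4.8299)
cos θ_2 = (25.0026−5²−5²)/(2·5·5) = -0.4999; θ_2 = -119.9966° (elbow-down)
β = atan2(-4.8299,-1.2940) = -104.9981°; ψ = atan2(-4.3303,2.5003) = -59.9983°
θ_1 = β − ψ = -44.9998°
θ_3 = φ − θ_1 − θ_2 = 44.9964° (wrapped to (-180°,180°])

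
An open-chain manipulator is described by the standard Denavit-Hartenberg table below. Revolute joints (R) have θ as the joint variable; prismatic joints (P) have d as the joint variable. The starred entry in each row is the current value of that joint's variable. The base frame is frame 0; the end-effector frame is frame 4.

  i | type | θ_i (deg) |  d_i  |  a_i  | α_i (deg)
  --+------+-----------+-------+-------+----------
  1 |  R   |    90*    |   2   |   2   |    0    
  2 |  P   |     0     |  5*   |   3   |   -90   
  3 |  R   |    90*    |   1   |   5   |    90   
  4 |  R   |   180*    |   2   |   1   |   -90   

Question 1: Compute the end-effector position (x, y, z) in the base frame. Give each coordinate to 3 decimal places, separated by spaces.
after link 1: o_1 = (0.0000, 2.0000, 2.0000)
after link 2: o_2 = (0.0000, 5.0000, 7.0000)
after link 3: o_3 = (-1.0000, 5.0000, 2.0000)
after link 4: o_4 = (-1.0000, 7.0000, 3.0000)

-1.000 7.000 3.000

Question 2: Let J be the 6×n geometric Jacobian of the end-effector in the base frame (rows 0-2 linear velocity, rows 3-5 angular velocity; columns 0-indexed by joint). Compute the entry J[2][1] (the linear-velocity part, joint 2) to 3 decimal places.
prismatic axis z_1 = (0.0000,0.0000,1.0000)
J_v[:, 1] = z_1; J_ω[:, 1] = (0,0,0)
entry J[2][1] = 1.0000

1.000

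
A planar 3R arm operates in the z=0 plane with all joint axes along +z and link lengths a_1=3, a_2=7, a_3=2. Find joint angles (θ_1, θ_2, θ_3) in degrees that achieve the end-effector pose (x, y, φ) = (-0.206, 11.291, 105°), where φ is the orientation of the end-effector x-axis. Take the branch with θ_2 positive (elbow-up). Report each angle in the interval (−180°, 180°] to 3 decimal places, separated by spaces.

wrist centre = target − a_3·(cos φ, sin φ) = (0.3116, 9.3591)
cos θ_2 = (87.6908−3²−7²)/(2·3·7) = 0.7069; θ_2 = 45.0149° (elbow-up)
β = atan2(9.3591,0.3116) = 88.0929°; ψ = atan2(4.9510,7.9485) = 31.9184°
θ_1 = β − ψ = 56.1744°
θ_3 = φ − θ_1 − θ_2 = 3.8107° (wrapped to (-180°,180°])

56.174 45.015 3.811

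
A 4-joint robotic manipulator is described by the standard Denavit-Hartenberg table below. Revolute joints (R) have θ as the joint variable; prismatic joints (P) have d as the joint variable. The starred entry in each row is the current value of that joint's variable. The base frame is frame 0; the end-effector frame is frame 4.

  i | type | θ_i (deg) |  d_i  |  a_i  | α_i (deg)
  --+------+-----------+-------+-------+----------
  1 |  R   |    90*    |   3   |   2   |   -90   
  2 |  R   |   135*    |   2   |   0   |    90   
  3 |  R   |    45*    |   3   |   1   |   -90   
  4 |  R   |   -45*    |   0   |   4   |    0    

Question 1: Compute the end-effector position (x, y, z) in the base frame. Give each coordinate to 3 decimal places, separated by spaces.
-4.707 4.207 -3.036

after link 1: o_1 = (0.0000, 2.0000, 3.0000)
after link 2: o_2 = (-2.0000, 2.0000, 3.0000)
after link 3: o_3 = (-2.7071, 3.6213, 0.3787)
after link 4: o_4 = (-4.7071, 4.2071, -3.0355)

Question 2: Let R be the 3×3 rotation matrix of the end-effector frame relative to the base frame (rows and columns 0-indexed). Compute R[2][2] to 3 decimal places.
End-effector z-axis (col 2 of R) = (-0.7071,0.5000,0.5000)
R[2][2] = 0.5000

0.500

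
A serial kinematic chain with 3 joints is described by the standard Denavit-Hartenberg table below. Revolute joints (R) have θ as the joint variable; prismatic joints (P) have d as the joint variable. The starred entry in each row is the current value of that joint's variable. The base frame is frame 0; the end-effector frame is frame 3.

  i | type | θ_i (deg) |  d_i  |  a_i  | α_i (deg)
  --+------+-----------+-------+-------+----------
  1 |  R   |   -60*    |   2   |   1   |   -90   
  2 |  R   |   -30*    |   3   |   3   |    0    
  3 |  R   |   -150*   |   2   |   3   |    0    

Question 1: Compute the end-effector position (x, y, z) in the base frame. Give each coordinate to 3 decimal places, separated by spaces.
after link 1: o_1 = (0.5000, -0.8660, 2.0000)
after link 2: o_2 = (4.3971, -1.6160, 3.5000)
after link 3: o_3 = (4.6292, 1.9821, 3.5000)

4.629 1.982 3.500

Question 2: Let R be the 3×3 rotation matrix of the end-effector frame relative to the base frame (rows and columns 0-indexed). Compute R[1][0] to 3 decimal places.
End-effector x-axis (col 0 of R) = (-0.5000,0.8660,0.0000)
R[1][0] = 0.8660

0.866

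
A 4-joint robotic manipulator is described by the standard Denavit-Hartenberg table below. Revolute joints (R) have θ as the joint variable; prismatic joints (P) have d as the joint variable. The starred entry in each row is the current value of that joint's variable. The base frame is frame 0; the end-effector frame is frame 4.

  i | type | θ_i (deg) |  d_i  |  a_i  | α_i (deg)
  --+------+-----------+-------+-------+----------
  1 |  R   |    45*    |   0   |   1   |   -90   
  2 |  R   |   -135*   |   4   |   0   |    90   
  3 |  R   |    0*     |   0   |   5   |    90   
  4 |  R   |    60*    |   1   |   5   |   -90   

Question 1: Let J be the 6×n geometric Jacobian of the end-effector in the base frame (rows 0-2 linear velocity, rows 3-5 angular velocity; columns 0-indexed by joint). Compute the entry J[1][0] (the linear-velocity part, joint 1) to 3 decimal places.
-7.329

axis z_0 = ẑ; lever o_n−o_0 = (-7.3293,-3.0866,2.2414)
cross product → J_v[:, 0] = (3.0866,-7.3293,0.0000)
J_ω[:, 0] = z_0
entry J[1][0] = -7.3293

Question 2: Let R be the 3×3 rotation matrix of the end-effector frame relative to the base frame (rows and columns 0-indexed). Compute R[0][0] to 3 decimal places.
End-effector x-axis (col 0 of R) = (-0.6830,-0.6830,-0.2588)
R[0][0] = -0.6830

-0.683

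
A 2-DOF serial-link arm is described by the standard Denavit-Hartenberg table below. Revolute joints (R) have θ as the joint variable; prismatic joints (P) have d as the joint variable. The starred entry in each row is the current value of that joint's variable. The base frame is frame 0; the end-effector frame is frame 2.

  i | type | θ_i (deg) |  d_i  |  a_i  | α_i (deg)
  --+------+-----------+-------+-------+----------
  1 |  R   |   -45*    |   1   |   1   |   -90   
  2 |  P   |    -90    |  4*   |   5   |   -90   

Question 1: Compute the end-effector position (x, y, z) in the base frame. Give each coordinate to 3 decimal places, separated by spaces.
3.536 2.121 6.000

after link 1: o_1 = (0.7071, -0.7071, 1.0000)
after link 2: o_2 = (3.5355, 2.1213, 6.0000)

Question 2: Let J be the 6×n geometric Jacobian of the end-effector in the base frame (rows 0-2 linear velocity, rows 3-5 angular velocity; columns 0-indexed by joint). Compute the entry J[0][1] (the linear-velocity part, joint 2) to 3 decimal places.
0.707

prismatic axis z_1 = (0.7071,0.7071,0.0000)
J_v[:, 1] = z_1; J_ω[:, 1] = (0,0,0)
entry J[0][1] = 0.7071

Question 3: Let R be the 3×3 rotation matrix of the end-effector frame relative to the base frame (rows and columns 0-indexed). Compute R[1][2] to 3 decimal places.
End-effector z-axis (col 2 of R) = (0.7071,-0.7071,-0.0000)
R[1][2] = -0.7071

-0.707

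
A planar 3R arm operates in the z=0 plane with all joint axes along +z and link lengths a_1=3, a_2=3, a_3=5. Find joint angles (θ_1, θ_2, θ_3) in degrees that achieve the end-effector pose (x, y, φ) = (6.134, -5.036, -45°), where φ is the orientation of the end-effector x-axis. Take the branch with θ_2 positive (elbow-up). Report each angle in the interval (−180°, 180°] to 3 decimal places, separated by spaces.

wrist centre = target − a_3·(cos φ, sin φ) = (2.5985, -1.5005)
cos θ_2 = (9.0034−3²−3²)/(2·3·3) = -0.4998; θ_2 = 119.9874° (elbow-up)
β = atan2(-1.5005,2.5985) = -30.0040°; ψ = atan2(2.5984,1.5006) = 59.9937°
θ_1 = β − ψ = -89.9977°
θ_3 = φ − θ_1 − θ_2 = -74.9897° (wrapped to (-180°,180°])

-89.998 119.987 -74.990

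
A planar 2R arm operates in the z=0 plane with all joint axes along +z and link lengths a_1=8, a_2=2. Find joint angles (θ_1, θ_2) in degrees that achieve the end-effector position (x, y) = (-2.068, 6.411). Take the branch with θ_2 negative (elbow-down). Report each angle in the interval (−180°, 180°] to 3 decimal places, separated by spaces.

120.000 -134.987

cos θ_2 = (45.3775−8²−2²)/(2·8·2) = -0.7070; θ_2 = -134.9874° (elbow-down)
β = atan2(6.4110,-2.0680) = 107.8782°; ψ = atan2(-1.4145,6.5861) = -12.1215°
θ_1 = β − ψ = 119.9997°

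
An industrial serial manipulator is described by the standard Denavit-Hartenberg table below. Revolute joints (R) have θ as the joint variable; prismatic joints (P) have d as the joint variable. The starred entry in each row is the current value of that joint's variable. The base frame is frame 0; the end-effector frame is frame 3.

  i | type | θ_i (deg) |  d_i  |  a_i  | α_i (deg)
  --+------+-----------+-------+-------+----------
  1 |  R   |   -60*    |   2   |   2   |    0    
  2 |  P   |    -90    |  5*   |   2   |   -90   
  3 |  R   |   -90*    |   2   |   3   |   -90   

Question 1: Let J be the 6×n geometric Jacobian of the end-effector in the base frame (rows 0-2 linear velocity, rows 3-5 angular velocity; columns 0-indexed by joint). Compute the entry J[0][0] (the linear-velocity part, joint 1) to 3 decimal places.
4.464

axis z_0 = ẑ; lever o_n−o_0 = (0.2679,-4.4641,10.0000)
cross product → J_v[:, 0] = (4.4641,0.2679,-0.0000)
J_ω[:, 0] = z_0
entry J[0][0] = 4.4641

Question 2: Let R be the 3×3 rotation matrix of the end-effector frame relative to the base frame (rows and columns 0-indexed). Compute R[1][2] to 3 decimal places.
-0.500

End-effector z-axis (col 2 of R) = (-0.8660,-0.5000,-0.0000)
R[1][2] = -0.5000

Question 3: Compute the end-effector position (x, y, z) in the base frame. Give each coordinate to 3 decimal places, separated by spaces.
after link 1: o_1 = (1.0000, -1.7321, 2.0000)
after link 2: o_2 = (-0.7321, -2.7321, 7.0000)
after link 3: o_3 = (0.2679, -4.4641, 10.0000)

0.268 -4.464 10.000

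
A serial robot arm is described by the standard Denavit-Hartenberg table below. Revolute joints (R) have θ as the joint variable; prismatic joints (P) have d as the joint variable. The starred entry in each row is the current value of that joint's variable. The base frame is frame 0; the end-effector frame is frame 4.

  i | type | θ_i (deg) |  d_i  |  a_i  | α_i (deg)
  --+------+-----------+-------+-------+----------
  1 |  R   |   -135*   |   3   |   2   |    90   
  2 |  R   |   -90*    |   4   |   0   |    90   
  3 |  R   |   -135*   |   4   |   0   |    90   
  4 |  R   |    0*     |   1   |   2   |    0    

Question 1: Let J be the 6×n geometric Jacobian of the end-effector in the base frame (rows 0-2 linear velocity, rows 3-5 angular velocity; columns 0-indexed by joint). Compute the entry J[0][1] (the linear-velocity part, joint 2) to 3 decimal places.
1.500

axis z_1 = (-0.7071,0.7071,0.0000); lever o_n−o_1 = (0.5000,5.1569,2.1213)
cross product → J_v[:, 1] = (1.5000,1.5000,-4.0000)
J_ω[:, 1] = z_1
entry J[0][1] = 1.5000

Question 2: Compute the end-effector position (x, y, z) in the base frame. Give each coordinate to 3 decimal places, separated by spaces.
-0.914 3.743 5.121

after link 1: o_1 = (-1.4142, -1.4142, 3.0000)
after link 2: o_2 = (-4.2426, 1.4142, 3.0000)
after link 3: o_3 = (-1.4142, 4.2426, 3.0000)
after link 4: o_4 = (-0.9142, 3.7426, 5.1213)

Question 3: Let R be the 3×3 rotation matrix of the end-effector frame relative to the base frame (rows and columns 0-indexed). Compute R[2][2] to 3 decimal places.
End-effector z-axis (col 2 of R) = (-0.5000,0.5000,0.7071)
R[2][2] = 0.7071

0.707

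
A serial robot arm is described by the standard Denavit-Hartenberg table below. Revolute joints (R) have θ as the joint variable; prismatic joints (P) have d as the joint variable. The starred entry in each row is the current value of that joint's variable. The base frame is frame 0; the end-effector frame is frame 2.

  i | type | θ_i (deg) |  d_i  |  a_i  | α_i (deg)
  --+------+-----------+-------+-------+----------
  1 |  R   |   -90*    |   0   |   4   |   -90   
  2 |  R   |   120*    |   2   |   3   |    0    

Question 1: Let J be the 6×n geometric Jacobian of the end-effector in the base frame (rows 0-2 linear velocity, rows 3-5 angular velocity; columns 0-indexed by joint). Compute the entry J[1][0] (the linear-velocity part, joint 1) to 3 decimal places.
axis z_0 = ẑ; lever o_n−o_0 = (2.0000,-2.5000,-2.5981)
cross product → J_v[:, 0] = (2.5000,2.0000,-0.0000)
J_ω[:, 0] = z_0
entry J[1][0] = 2.0000

2.000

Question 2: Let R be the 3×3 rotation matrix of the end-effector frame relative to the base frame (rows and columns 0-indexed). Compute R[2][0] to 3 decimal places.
-0.866

End-effector x-axis (col 0 of R) = (0.0000,0.5000,-0.8660)
R[2][0] = -0.8660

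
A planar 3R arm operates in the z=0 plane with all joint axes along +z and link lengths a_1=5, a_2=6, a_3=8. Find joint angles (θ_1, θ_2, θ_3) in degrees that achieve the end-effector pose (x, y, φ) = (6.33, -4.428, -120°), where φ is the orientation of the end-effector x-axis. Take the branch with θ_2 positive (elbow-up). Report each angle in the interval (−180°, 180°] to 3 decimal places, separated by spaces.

-2.791 30.003 -147.212

wrist centre = target − a_3·(cos φ, sin φ) = (10.3300, 2.5002)
cos θ_2 = (112.9599−5²−6²)/(2·5·6) = 0.8660; θ_2 = 30.0031° (elbow-up)
β = atan2(2.5002,10.3300) = 13.6058°; ψ = atan2(3.0003,10.1960) = 16.3971°
θ_1 = β − ψ = -2.7912°
θ_3 = φ − θ_1 − θ_2 = -147.2118° (wrapped to (-180°,180°])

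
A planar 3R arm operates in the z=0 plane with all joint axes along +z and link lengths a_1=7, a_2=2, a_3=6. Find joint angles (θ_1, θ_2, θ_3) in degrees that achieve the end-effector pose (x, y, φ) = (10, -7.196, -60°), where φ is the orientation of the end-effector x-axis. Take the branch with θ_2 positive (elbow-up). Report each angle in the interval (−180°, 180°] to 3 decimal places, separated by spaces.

wrist centre = target − a_3·(cos φ, sin φ) = (7.0000, -1.9998)
cos θ_2 = (52.9994−7²−2²)/(2·7·2) = -0.0000; θ_2 = 90.0012° (elbow-up)
β = atan2(-1.9998,7.0000) = -15.9442°; ψ = atan2(2.0000,7.0000) = 15.9455°
θ_1 = β − ψ = -31.8897°
θ_3 = φ − θ_1 − θ_2 = -118.1115° (wrapped to (-180°,180°])

-31.890 90.001 -118.112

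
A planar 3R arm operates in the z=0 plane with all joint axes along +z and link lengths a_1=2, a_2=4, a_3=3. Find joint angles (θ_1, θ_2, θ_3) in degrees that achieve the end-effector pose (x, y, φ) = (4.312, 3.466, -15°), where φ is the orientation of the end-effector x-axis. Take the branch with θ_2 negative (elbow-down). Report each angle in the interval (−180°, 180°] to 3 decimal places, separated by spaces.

135.004 -90.005 -59.998

wrist centre = target − a_3·(cos φ, sin φ) = (1.4142, 4.2425)
cos θ_2 = (19.9985−2²−4²)/(2·2·4) = -0.0001; θ_2 = -90.0055° (elbow-down)
β = atan2(4.2425,1.4142) = 71.5642°; ψ = atan2(-4.0000,1.9996) = -63.4393°
θ_1 = β − ψ = 135.0035°
θ_3 = φ − θ_1 − θ_2 = -59.9981° (wrapped to (-180°,180°])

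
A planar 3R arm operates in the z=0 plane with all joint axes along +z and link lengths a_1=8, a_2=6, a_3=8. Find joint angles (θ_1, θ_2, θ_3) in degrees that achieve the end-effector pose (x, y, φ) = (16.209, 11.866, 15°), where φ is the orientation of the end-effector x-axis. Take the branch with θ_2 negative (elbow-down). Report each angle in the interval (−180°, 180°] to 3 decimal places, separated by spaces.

wrist centre = target − a_3·(cos φ, sin φ) = (8.4816, 9.7954)
cos θ_2 = (167.8882−8²−6²)/(2·8·6) = 0.7072; θ_2 = -44.9950° (elbow-down)
β = atan2(9.7954,8.4816) = 49.1117°; ψ = atan2(-4.2423,12.2430) = -19.1115°
θ_1 = β − ψ = 68.2231°
θ_3 = φ − θ_1 − θ_2 = -8.2282° (wrapped to (-180°,180°])

68.223 -44.995 -8.228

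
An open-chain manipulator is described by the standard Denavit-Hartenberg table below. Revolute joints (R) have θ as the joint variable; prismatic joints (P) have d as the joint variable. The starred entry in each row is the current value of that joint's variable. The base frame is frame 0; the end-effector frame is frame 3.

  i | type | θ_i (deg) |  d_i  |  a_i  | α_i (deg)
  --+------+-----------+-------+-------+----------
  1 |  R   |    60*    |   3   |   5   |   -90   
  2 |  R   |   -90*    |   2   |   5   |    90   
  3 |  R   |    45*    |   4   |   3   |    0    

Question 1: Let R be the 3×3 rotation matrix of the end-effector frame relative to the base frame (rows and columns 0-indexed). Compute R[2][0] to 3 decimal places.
0.707

End-effector x-axis (col 0 of R) = (-0.6124,0.3536,0.7071)
R[2][0] = 0.7071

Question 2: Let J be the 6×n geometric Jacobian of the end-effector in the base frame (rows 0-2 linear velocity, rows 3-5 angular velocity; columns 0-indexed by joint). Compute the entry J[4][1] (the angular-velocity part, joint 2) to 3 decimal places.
0.500

axis z_1 = (-0.8660,0.5000,0.0000); lever o_n−o_1 = (-5.5692,-1.4034,7.1213)
cross product → J_v[:, 1] = (3.5607,6.1672,4.0000)
J_ω[:, 1] = z_1
entry J[4][1] = 0.5000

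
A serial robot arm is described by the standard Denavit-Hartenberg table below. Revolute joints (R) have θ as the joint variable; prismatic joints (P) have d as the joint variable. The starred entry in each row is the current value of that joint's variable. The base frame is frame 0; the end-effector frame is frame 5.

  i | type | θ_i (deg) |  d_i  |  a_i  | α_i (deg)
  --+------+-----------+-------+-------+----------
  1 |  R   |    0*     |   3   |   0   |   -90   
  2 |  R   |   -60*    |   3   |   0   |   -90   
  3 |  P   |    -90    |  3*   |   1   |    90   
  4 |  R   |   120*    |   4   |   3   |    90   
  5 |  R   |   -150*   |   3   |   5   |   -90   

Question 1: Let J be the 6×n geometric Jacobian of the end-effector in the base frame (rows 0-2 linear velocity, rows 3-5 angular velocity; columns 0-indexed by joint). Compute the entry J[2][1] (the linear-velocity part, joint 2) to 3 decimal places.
-2.150

axis z_1 = (0.0000,1.0000,0.0000); lever o_n−o_1 = (2.1495,7.2631,-2.9731)
cross product → J_v[:, 1] = (-2.9731,0.0000,-2.1495)
J_ω[:, 1] = z_1
entry J[2][1] = -2.1495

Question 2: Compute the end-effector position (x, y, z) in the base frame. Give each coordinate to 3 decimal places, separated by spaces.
2.150 7.263 0.027

after link 1: o_1 = (0.0000, 0.0000, 3.0000)
after link 2: o_2 = (0.0000, 3.0000, 3.0000)
after link 3: o_3 = (2.5981, 4.0000, 1.5000)
after link 4: o_4 = (2.8481, 2.5000, -3.2631)
after link 5: o_5 = (2.1495, 7.2631, 0.0269)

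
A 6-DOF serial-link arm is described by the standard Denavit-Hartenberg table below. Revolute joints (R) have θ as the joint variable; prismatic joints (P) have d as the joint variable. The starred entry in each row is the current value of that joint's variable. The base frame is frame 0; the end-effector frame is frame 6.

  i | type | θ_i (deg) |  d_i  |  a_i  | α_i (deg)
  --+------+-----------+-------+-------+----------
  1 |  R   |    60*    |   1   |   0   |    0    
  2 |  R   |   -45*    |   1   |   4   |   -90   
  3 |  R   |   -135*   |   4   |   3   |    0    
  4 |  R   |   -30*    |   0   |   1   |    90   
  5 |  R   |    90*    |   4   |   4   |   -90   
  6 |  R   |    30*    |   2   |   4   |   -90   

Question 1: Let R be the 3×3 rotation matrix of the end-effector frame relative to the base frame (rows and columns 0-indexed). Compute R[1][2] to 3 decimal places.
-0.425

End-effector z-axis (col 2 of R) = (0.3459,-0.4250,0.8365)
R[1][2] = -0.4250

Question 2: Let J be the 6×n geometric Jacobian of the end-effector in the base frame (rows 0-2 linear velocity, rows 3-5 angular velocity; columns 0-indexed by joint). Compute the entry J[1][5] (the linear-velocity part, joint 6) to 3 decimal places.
-1.700

axis z_5 = (0.9330,0.2500,-0.2588); lever o_n−o_5 = (1.4694,3.9800,1.4142)
cross product → J_v[:, 5] = (1.3837,-1.6998,3.3461)
J_ω[:, 5] = z_5
entry J[1][5] = -1.6998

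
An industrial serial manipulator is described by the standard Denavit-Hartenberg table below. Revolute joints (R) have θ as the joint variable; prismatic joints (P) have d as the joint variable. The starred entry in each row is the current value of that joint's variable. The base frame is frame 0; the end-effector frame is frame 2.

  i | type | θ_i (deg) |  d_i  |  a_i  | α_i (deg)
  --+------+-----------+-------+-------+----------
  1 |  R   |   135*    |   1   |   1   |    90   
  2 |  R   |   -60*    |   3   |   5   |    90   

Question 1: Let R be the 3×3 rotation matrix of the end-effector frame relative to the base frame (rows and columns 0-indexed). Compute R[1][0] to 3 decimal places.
End-effector x-axis (col 0 of R) = (-0.3536,0.3536,-0.8660)
R[1][0] = 0.3536

0.354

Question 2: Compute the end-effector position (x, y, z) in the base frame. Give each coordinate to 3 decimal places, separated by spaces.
-0.354 4.596 -3.330

after link 1: o_1 = (-0.7071, 0.7071, 1.0000)
after link 2: o_2 = (-0.3536, 4.5962, -3.3301)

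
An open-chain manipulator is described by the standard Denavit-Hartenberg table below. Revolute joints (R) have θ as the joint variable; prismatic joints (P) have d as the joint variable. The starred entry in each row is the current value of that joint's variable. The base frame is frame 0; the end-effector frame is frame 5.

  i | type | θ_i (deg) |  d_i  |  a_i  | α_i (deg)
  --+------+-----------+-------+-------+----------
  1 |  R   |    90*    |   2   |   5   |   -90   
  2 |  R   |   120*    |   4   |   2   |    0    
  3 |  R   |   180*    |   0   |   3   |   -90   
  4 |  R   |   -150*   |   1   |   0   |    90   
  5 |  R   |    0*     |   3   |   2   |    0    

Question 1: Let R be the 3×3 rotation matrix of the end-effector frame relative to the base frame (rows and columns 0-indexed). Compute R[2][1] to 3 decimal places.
-0.500

End-effector y-axis (col 1 of R) = (-0.0000,0.8660,-0.5000)
R[2][1] = -0.5000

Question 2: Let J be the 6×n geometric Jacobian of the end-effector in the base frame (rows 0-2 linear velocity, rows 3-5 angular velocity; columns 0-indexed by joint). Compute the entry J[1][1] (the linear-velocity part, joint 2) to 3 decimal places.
-2.433

axis z_1 = (-1.0000,0.0000,0.0000); lever o_n−o_1 = (-2.4019,-0.2500,-2.4330)
cross product → J_v[:, 1] = (-0.0000,-2.4330,0.2500)
J_ω[:, 1] = z_1
entry J[1][1] = -2.4330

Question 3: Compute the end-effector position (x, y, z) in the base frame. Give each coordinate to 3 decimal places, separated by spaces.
-2.402 4.750 -0.433

after link 1: o_1 = (0.0000, 5.0000, 2.0000)
after link 2: o_2 = (-4.0000, 4.0000, 0.2679)
after link 3: o_3 = (-4.0000, 5.5000, 2.8660)
after link 4: o_4 = (-4.0000, 6.3660, 2.3660)
after link 5: o_5 = (-2.4019, 4.7500, -0.4330)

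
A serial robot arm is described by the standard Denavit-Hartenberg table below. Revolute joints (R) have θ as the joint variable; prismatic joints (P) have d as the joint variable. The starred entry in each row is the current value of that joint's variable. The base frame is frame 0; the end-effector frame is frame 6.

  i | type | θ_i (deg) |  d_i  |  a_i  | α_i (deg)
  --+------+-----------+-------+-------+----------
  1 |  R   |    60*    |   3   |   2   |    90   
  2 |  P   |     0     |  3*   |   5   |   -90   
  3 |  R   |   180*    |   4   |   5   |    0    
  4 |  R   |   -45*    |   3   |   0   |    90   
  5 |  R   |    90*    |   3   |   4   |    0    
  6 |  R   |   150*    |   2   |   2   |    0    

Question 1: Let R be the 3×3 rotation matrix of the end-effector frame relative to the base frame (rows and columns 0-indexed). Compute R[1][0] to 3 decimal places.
End-effector x-axis (col 0 of R) = (0.4830,0.1294,-0.8660)
R[1][0] = 0.1294

0.129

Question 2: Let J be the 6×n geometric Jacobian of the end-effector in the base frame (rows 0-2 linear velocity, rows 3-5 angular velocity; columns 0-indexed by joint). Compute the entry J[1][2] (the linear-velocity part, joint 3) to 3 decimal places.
axis z_2 = (0.0000,0.0000,1.0000); lever o_n−o_2 = (-2.8282,0.7583,9.2679)
cross product → J_v[:, 2] = (-0.7583,-2.8282,0.0000)
J_ω[:, 2] = z_2
entry J[1][2] = -2.8282

-2.828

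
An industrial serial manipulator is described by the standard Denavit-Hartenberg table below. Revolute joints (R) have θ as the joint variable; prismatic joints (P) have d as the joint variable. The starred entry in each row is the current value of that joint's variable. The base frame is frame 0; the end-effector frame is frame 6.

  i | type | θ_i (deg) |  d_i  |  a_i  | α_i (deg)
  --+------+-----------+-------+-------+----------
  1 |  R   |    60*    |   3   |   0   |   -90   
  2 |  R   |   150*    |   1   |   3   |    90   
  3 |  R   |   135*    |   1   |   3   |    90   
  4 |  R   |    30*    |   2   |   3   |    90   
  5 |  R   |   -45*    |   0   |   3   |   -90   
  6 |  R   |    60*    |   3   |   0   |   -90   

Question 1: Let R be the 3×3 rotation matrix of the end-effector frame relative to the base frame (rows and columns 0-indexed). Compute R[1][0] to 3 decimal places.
End-effector x-axis (col 0 of R) = (0.5953,0.3517,-0.7225)
R[1][0] = 0.3517

0.352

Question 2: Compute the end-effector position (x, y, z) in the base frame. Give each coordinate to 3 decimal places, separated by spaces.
-5.686 8.093 0.069

after link 1: o_1 = (0.0000, 0.0000, 3.0000)
after link 2: o_2 = (-2.1651, -1.7500, 1.5000)
after link 3: o_3 = (-2.8336, 1.3347, 1.6946)
after link 4: o_4 = (-5.0912, 3.9270, 0.6070)
after link 5: o_5 = (-3.4400, 6.3851, 1.0880)
after link 6: o_6 = (-5.6859, 8.0932, 0.0690)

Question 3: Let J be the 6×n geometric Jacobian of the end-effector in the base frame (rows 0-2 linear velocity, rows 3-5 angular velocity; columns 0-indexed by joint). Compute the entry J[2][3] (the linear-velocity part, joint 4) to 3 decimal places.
axis z_3 = (-0.9186,-0.1768,-0.3536); lever o_n−o_3 = (-2.8523,6.7585,-1.6257)
cross product → J_v[:, 3] = (2.6769,-0.4848,-6.7123)
J_ω[:, 3] = z_3
entry J[2][3] = -6.7123

-6.712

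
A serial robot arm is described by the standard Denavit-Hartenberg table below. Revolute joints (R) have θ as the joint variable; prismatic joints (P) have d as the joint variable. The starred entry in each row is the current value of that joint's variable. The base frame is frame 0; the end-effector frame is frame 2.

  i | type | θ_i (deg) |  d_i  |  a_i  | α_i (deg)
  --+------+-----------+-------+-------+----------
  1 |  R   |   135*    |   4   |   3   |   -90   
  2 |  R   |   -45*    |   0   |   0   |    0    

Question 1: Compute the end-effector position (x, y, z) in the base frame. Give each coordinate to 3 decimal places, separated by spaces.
after link 1: o_1 = (-2.1213, 2.1213, 4.0000)
after link 2: o_2 = (-2.1213, 2.1213, 4.0000)

-2.121 2.121 4.000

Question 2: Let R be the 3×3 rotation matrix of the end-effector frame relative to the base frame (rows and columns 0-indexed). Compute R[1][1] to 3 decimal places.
0.500

End-effector y-axis (col 1 of R) = (-0.5000,0.5000,-0.7071)
R[1][1] = 0.5000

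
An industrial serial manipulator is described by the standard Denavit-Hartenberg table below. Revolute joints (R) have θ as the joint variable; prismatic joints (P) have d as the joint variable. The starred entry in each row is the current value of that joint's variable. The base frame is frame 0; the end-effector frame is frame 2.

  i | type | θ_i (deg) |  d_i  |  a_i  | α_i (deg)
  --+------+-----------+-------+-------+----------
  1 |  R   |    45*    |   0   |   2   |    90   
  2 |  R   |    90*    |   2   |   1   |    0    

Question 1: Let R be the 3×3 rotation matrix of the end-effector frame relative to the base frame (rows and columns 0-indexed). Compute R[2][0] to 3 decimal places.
1.000

End-effector x-axis (col 0 of R) = (0.0000,0.0000,1.0000)
R[2][0] = 1.0000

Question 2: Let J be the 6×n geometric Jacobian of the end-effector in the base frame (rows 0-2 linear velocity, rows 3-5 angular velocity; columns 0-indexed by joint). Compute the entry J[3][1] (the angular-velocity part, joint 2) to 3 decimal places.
axis z_1 = (0.7071,-0.7071,0.0000); lever o_n−o_1 = (1.4142,-1.4142,1.0000)
cross product → J_v[:, 1] = (-0.7071,-0.7071,-0.0000)
J_ω[:, 1] = z_1
entry J[3][1] = 0.7071

0.707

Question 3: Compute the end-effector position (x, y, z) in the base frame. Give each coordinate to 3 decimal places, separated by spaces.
after link 1: o_1 = (1.4142, 1.4142, 0.0000)
after link 2: o_2 = (2.8284, -0.0000, 1.0000)

2.828 -0.000 1.000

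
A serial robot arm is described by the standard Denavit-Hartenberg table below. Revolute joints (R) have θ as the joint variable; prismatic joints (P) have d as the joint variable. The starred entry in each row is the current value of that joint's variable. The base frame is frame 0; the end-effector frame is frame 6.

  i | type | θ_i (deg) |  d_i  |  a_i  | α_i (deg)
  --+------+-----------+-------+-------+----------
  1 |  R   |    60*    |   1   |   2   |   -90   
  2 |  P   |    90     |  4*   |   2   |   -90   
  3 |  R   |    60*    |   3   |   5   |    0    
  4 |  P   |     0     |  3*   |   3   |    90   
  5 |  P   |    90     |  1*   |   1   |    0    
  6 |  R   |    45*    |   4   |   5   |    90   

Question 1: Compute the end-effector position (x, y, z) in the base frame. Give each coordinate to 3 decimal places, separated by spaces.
-6.549 -6.075 -7.562

after link 1: o_1 = (1.0000, 1.7321, 1.0000)
after link 2: o_2 = (-2.4641, 3.7321, -1.0000)
after link 3: o_3 = (-0.2141, -1.0311, -3.5000)
after link 4: o_4 = (0.5359, -4.9282, -5.0000)
after link 5: o_5 = (-0.3971, -5.5442, -5.8660)
after link 6: o_6 = (-6.5486, -6.0752, -7.5624)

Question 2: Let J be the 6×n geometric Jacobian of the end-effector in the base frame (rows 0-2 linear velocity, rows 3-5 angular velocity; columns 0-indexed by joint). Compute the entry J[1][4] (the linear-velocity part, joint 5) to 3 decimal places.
0.250

prismatic axis z_4 = (-0.4330,0.2500,-0.8660)
J_v[:, 4] = z_4; J_ω[:, 4] = (0,0,0)
entry J[1][4] = 0.2500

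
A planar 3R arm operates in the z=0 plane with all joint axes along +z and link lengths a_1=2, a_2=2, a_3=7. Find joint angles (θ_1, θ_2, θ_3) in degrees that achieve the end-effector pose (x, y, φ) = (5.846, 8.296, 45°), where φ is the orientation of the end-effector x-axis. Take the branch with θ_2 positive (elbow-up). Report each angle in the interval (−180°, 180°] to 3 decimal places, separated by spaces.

wrist centre = target − a_3·(cos φ, sin φ) = (0.8963, 3.3463)
cos θ_2 = (12.0007−2²−2²)/(2·2·2) = 0.5001; θ_2 = 59.9944° (elbow-up)
β = atan2(3.3463,0.8963) = 75.0060°; ψ = atan2(1.7320,3.0002) = 29.9972°
θ_1 = β − ψ = 45.0088°
θ_3 = φ − θ_1 − θ_2 = -60.0032° (wrapped to (-180°,180°])

45.009 59.994 -60.003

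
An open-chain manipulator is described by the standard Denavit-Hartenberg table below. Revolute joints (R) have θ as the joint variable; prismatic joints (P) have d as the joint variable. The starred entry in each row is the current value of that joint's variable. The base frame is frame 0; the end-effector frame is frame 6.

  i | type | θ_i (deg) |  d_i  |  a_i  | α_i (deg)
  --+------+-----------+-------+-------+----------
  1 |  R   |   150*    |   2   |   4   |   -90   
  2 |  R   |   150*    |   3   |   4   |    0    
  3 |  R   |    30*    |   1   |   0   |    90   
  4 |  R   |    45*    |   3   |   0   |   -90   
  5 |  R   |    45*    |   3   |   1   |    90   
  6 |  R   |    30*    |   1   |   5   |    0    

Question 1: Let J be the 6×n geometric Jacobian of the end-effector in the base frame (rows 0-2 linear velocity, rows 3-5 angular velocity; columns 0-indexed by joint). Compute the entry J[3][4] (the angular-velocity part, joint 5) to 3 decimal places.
axis z_4 = (-0.9659,-0.2588,0.0000); lever o_n−o_4 = (-4.1541,-5.7471,3.0619)
cross product → J_v[:, 4] = (-0.7925,2.9575,4.4761)
J_ω[:, 4] = z_4
entry J[3][4] = -0.9659

-0.966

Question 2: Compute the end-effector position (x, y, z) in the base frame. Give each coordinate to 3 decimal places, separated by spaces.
-6.618 -8.943 0.062

after link 1: o_1 = (-3.4641, 2.0000, 2.0000)
after link 2: o_2 = (-1.9641, -2.3301, 0.0000)
after link 3: o_3 = (-2.4641, -3.1962, 0.0000)
after link 4: o_4 = (-2.4641, -3.1962, -3.0000)
after link 5: o_5 = (-5.1789, -4.6556, -2.2929)
after link 6: o_6 = (-6.6182, -8.9432, 0.0619)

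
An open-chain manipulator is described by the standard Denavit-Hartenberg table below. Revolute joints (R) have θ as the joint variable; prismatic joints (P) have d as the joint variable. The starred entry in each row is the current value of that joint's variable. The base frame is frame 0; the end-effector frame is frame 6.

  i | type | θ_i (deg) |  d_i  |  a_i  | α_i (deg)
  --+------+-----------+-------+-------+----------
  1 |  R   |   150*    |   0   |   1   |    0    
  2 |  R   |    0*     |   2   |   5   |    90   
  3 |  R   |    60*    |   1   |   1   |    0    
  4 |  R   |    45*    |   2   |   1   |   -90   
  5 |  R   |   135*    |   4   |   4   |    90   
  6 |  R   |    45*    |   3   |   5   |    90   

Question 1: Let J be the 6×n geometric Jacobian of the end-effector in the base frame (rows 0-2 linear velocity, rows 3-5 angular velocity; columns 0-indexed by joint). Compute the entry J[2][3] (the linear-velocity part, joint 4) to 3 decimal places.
axis z_3 = (0.5000,0.8660,0.0000); lever o_n−o_3 = (3.0840,-8.0734,-4.0822)
cross product → J_v[:, 3] = (-3.5353,2.0411,-6.7075)
J_ω[:, 3] = z_3
entry J[2][3] = -6.7075

-6.708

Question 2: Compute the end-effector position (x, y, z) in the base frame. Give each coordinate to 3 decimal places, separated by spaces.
-2.045 -3.957 -1.216

after link 1: o_1 = (-0.8660, 0.5000, 0.0000)
after link 2: o_2 = (-5.1962, 3.0000, 2.0000)
after link 3: o_3 = (-5.1292, 4.1160, 2.8660)
after link 4: o_4 = (-3.9050, 5.7187, 3.8320)
after link 5: o_5 = (-2.6071, 1.7034, 0.0646)
after link 6: o_6 = (-2.0452, -3.9574, -1.2162)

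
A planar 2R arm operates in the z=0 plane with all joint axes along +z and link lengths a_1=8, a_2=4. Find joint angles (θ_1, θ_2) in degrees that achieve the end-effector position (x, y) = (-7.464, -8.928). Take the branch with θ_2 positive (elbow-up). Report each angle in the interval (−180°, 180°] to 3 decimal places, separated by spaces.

cos θ_2 = (135.4205−8²−4²)/(2·8·4) = 0.8659; θ_2 = 30.0092° (elbow-up)
β = atan2(-8.9280,-7.4640) = -129.8963°; ψ = atan2(2.0006,11.4638) = 9.8991°
θ_1 = β − ψ = -139.7954°

-139.795 30.009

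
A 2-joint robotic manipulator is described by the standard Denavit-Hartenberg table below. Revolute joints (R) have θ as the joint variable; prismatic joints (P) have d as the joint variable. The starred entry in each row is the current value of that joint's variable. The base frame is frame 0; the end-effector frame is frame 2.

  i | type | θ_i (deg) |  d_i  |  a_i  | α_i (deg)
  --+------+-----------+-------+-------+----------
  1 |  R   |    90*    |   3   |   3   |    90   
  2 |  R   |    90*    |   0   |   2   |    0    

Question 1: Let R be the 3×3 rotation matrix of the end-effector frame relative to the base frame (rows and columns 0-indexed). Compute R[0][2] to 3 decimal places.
1.000

End-effector z-axis (col 2 of R) = (1.0000,-0.0000,0.0000)
R[0][2] = 1.0000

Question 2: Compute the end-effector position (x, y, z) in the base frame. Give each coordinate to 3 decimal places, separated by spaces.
0.000 3.000 5.000

after link 1: o_1 = (0.0000, 3.0000, 3.0000)
after link 2: o_2 = (0.0000, 3.0000, 5.0000)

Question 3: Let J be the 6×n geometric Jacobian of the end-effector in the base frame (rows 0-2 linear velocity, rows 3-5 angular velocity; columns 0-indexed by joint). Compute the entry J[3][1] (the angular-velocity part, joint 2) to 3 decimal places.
1.000

axis z_1 = (1.0000,-0.0000,0.0000); lever o_n−o_1 = (-0.0000,0.0000,2.0000)
cross product → J_v[:, 1] = (-0.0000,-2.0000,-0.0000)
J_ω[:, 1] = z_1
entry J[3][1] = 1.0000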